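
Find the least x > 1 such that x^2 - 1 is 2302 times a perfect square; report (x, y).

(x, y) = (2303, 48)

First expand sqrt(2302) as a continued fraction. With x_i = (sqrt(2302) + m_i)/d_i and (m_0, d_0) = (0, 1): a_0 = floor(sqrt(2302)) = 47, since 47^2 = 2209 <= 2302 < 2304 = 48^2.
Iterate m_{i+1} = d_i*a_i - m_i, d_{i+1} = (2302 - m_{i+1}^2)/d_i, a_{i+1} = floor((a_0 + m_{i+1})/d_{i+1}):
  m_1 = 1*47 - 0 = 47, d_1 = (2302 - 47^2)/1 = 93/1 = 93, a_1 = floor((47 + 47)/93) = 1.
  m_2 = 93*1 - 47 = 46, d_2 = (2302 - 46^2)/93 = 186/93 = 2, a_2 = floor((47 + 46)/2) = 46.
  m_3 = 2*46 - 46 = 46, d_3 = (2302 - 46^2)/2 = 186/2 = 93, a_3 = floor((47 + 46)/93) = 1.
  m_4 = 93*1 - 46 = 47, d_4 = (2302 - 47^2)/93 = 93/93 = 1, a_4 = floor((47 + 47)/1) = 94.
  m_5 = 1*94 - 47 = 47, d_5 = (2302 - 47^2)/1 = 93/1 = 93: (m_5, d_5) = (m_1, d_1) = (47, 93), so from here the quotients repeat a_1, ..., a_4; the period length is 4.
So sqrt(2302) = [47; (1, 46, 1, 94)] with period length k = 4.
k is even, so the fundamental solution of x^2 - 2302y^2 = 1 is (p_{k-1}, q_{k-1}) = (p_3, q_3); compute convergents through index 3.
Convergents (p_i = a_i*p_{i-1} + p_{i-2}, q_i = a_i*q_{i-1} + q_{i-2} with p_{-2}=0, p_{-1}=1, q_{-2}=1, q_{-1}=0):
  i=0: a_0=47, p_0 = 47*1 + 0 = 47, q_0 = 47*0 + 1 = 1.
  i=1: a_1=1, p_1 = 1*47 + 1 = 48, q_1 = 1*1 + 0 = 1.
  i=2: a_2=46, p_2 = 46*48 + 47 = 2255, q_2 = 46*1 + 1 = 47.
  i=3: a_3=1, p_3 = 1*2255 + 48 = 2303, q_3 = 1*47 + 1 = 48.
Check: 2303^2 - 2302*48^2 = 5303809 - 5303808 = 1, so (x, y) = (2303, 48) solves the equation, and by the theorem it is the least positive solution.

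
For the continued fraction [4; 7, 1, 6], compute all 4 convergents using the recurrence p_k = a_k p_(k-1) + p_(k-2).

4/1, 29/7, 33/8, 227/55

Using the convergent recurrence p_i = a_i*p_{i-1} + p_{i-2}, q_i = a_i*q_{i-1} + q_{i-2} with p_{-2}=0, p_{-1}=1, q_{-2}=1, q_{-1}=0:
  i=0: a_0=4, p_0 = 4*1 + 0 = 4, q_0 = 4*0 + 1 = 1.
  i=1: a_1=7, p_1 = 7*4 + 1 = 29, q_1 = 7*1 + 0 = 7.
  i=2: a_2=1, p_2 = 1*29 + 4 = 33, q_2 = 1*7 + 1 = 8.
  i=3: a_3=6, p_3 = 6*33 + 29 = 227, q_3 = 6*8 + 7 = 55.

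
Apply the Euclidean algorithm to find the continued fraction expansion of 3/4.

[0; 1, 3]

Run the Euclidean algorithm on 3 and 4; the successive quotients are the partial quotients a_0, a_1, ... (each step inverts the fractional part left over by the previous one):
  3 = 0*4 + 3, so a_0 = 0.
  4 = 1*3 + 1, so a_1 = 1.
  3 = 3*1 + 0, so a_2 = 3.
The remainder reaches 0 after 3 divisions, so the expansion has 3 partial quotients, read off in order.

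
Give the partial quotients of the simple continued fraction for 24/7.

Run the Euclidean algorithm on 24 and 7; the successive quotients are the partial quotients a_0, a_1, ... (each step inverts the fractional part left over by the previous one):
  24 = 3*7 + 3, so a_0 = 3.
  7 = 2*3 + 1, so a_1 = 2.
  3 = 3*1 + 0, so a_2 = 3.
The remainder reaches 0 after 3 divisions, so the expansion has 3 partial quotients, read off in order.

[3; 2, 3]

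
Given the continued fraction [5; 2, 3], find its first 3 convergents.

5/1, 11/2, 38/7

Using the convergent recurrence p_i = a_i*p_{i-1} + p_{i-2}, q_i = a_i*q_{i-1} + q_{i-2} with p_{-2}=0, p_{-1}=1, q_{-2}=1, q_{-1}=0:
  i=0: a_0=5, p_0 = 5*1 + 0 = 5, q_0 = 5*0 + 1 = 1.
  i=1: a_1=2, p_1 = 2*5 + 1 = 11, q_1 = 2*1 + 0 = 2.
  i=2: a_2=3, p_2 = 3*11 + 5 = 38, q_2 = 3*2 + 1 = 7.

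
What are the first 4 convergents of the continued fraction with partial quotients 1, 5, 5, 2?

Using the convergent recurrence p_i = a_i*p_{i-1} + p_{i-2}, q_i = a_i*q_{i-1} + q_{i-2} with p_{-2}=0, p_{-1}=1, q_{-2}=1, q_{-1}=0:
  i=0: a_0=1, p_0 = 1*1 + 0 = 1, q_0 = 1*0 + 1 = 1.
  i=1: a_1=5, p_1 = 5*1 + 1 = 6, q_1 = 5*1 + 0 = 5.
  i=2: a_2=5, p_2 = 5*6 + 1 = 31, q_2 = 5*5 + 1 = 26.
  i=3: a_3=2, p_3 = 2*31 + 6 = 68, q_3 = 2*26 + 5 = 57.

1/1, 6/5, 31/26, 68/57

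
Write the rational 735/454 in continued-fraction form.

Run the Euclidean algorithm on 735 and 454; the successive quotients are the partial quotients a_0, a_1, ... (each step inverts the fractional part left over by the previous one):
  735 = 1*454 + 281, so a_0 = 1.
  454 = 1*281 + 173, so a_1 = 1.
  281 = 1*173 + 108, so a_2 = 1.
  173 = 1*108 + 65, so a_3 = 1.
  108 = 1*65 + 43, so a_4 = 1.
  65 = 1*43 + 22, so a_5 = 1.
  43 = 1*22 + 21, so a_6 = 1.
  22 = 1*21 + 1, so a_7 = 1.
  21 = 21*1 + 0, so a_8 = 21.
The remainder reaches 0 after 9 divisions, so the expansion has 9 partial quotients, read off in order.

[1; 1, 1, 1, 1, 1, 1, 1, 21]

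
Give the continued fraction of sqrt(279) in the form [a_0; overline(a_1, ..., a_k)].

Write x_i = (sqrt(279) + m_i)/d_i with (m_0, d_0) = (0, 1). a_0 = floor(sqrt(279)) = 16, since 16^2 = 256 <= 279 < 289 = 17^2.
Iterate m_{i+1} = d_i*a_i - m_i, d_{i+1} = (279 - m_{i+1}^2)/d_i, a_{i+1} = floor((a_0 + m_{i+1})/d_{i+1}):
  m_1 = 1*16 - 0 = 16, d_1 = (279 - 16^2)/1 = 23/1 = 23, a_1 = floor((16 + 16)/23) = 1.
  m_2 = 23*1 - 16 = 7, d_2 = (279 - 7^2)/23 = 230/23 = 10, a_2 = floor((16 + 7)/10) = 2.
  m_3 = 10*2 - 7 = 13, d_3 = (279 - 13^2)/10 = 110/10 = 11, a_3 = floor((16 + 13)/11) = 2.
  m_4 = 11*2 - 13 = 9, d_4 = (279 - 9^2)/11 = 198/11 = 18, a_4 = floor((16 + 9)/18) = 1.
  m_5 = 18*1 - 9 = 9, d_5 = (279 - 9^2)/18 = 198/18 = 11, a_5 = floor((16 + 9)/11) = 2.
  m_6 = 11*2 - 9 = 13, d_6 = (279 - 13^2)/11 = 110/11 = 10, a_6 = floor((16 + 13)/10) = 2.
  m_7 = 10*2 - 13 = 7, d_7 = (279 - 7^2)/10 = 230/10 = 23, a_7 = floor((16 + 7)/23) = 1.
  m_8 = 23*1 - 7 = 16, d_8 = (279 - 16^2)/23 = 23/23 = 1, a_8 = floor((16 + 16)/1) = 32.
  m_9 = 1*32 - 16 = 16, d_9 = (279 - 16^2)/1 = 23/1 = 23: (m_9, d_9) = (m_1, d_1) = (16, 23), so from here the quotients repeat a_1, ..., a_8; the period length is 8.
Hence the expansion of sqrt(279) is a_0 = 16 followed by the repeating block 1, 2, 2, 1, 2, 2, 1, 32 (period 8).

[16; overline(1, 2, 2, 1, 2, 2, 1, 32)]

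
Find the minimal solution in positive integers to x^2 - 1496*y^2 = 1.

First expand sqrt(1496) as a continued fraction. With x_i = (sqrt(1496) + m_i)/d_i and (m_0, d_0) = (0, 1): a_0 = floor(sqrt(1496)) = 38, since 38^2 = 1444 <= 1496 < 1521 = 39^2.
Iterate m_{i+1} = d_i*a_i - m_i, d_{i+1} = (1496 - m_{i+1}^2)/d_i, a_{i+1} = floor((a_0 + m_{i+1})/d_{i+1}):
  m_1 = 1*38 - 0 = 38, d_1 = (1496 - 38^2)/1 = 52/1 = 52, a_1 = floor((38 + 38)/52) = 1.
  m_2 = 52*1 - 38 = 14, d_2 = (1496 - 14^2)/52 = 1300/52 = 25, a_2 = floor((38 + 14)/25) = 2.
  m_3 = 25*2 - 14 = 36, d_3 = (1496 - 36^2)/25 = 200/25 = 8, a_3 = floor((38 + 36)/8) = 9.
  m_4 = 8*9 - 36 = 36, d_4 = (1496 - 36^2)/8 = 200/8 = 25, a_4 = floor((38 + 36)/25) = 2.
  m_5 = 25*2 - 36 = 14, d_5 = (1496 - 14^2)/25 = 1300/25 = 52, a_5 = floor((38 + 14)/52) = 1.
  m_6 = 52*1 - 14 = 38, d_6 = (1496 - 38^2)/52 = 52/52 = 1, a_6 = floor((38 + 38)/1) = 76.
  m_7 = 1*76 - 38 = 38, d_7 = (1496 - 38^2)/1 = 52/1 = 52: (m_7, d_7) = (m_1, d_1) = (38, 52), so from here the quotients repeat a_1, ..., a_6; the period length is 6.
So sqrt(1496) = [38; (1, 2, 9, 2, 1, 76)] with period length k = 6.
k is even, so the fundamental solution of x^2 - 1496y^2 = 1 is (p_{k-1}, q_{k-1}) = (p_5, q_5); compute convergents through index 5.
Convergents (p_i = a_i*p_{i-1} + p_{i-2}, q_i = a_i*q_{i-1} + q_{i-2} with p_{-2}=0, p_{-1}=1, q_{-2}=1, q_{-1}=0):
  i=0: a_0=38, p_0 = 38*1 + 0 = 38, q_0 = 38*0 + 1 = 1.
  i=1: a_1=1, p_1 = 1*38 + 1 = 39, q_1 = 1*1 + 0 = 1.
  i=2: a_2=2, p_2 = 2*39 + 38 = 116, q_2 = 2*1 + 1 = 3.
  i=3: a_3=9, p_3 = 9*116 + 39 = 1083, q_3 = 9*3 + 1 = 28.
  i=4: a_4=2, p_4 = 2*1083 + 116 = 2282, q_4 = 2*28 + 3 = 59.
  i=5: a_5=1, p_5 = 1*2282 + 1083 = 3365, q_5 = 1*59 + 28 = 87.
Check: 3365^2 - 1496*87^2 = 11323225 - 11323224 = 1, so (x, y) = (3365, 87) solves the equation, and by the theorem it is the least positive solution.

(x, y) = (3365, 87)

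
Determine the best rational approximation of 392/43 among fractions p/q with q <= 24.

Expand x = 392/43 as a continued fraction with the Euclidean algorithm:
  392 = 9*43 + 5, so a_0 = 9.
  43 = 8*5 + 3, so a_1 = 8.
  5 = 1*3 + 2, so a_2 = 1.
  3 = 1*2 + 1, so a_3 = 1.
  2 = 2*1 + 0, so a_4 = 2.
so x = [9; 8, 1, 1, 2].
Convergents (p_i = a_i*p_{i-1} + p_{i-2}, q_i = a_i*q_{i-1} + q_{i-2} with p_{-2}=0, p_{-1}=1, q_{-2}=1, q_{-1}=0), until the denominator exceeds 24:
  i=0: a_0=9, p_0 = 9*1 + 0 = 9, q_0 = 9*0 + 1 = 1.
  i=1: a_1=8, p_1 = 8*9 + 1 = 73, q_1 = 8*1 + 0 = 8.
  i=2: a_2=1, p_2 = 1*73 + 9 = 82, q_2 = 1*8 + 1 = 9.
  i=3: a_3=1, p_3 = 1*82 + 73 = 155, q_3 = 1*9 + 8 = 17.
  i=4: a_4=2, p_4 = 2*155 + 82 = 392, q_4 = 2*17 + 9 = 43.
q_4 = 43 > 24, so the last convergent with denominator <= 24 is p_3/q_3 = 155/17.
The closest fraction with denominator <= 24 is either p_3/q_3 or the intermediate fraction (k*p_3 + p_2)/(k*q_3 + q_2) with the largest k >= 1 whose denominator stays <= 24; these approach x as k grows, and every other convergent or intermediate fraction in range is farther away.
Largest k: floor((24 - q_2)/q_3) = floor((24 - 9)/17) = 0.
Since k = 0, no intermediate fraction beyond p_3/q_3 has denominator <= 24, so the convergent 155/17 is the closest (its error is |392*17 - 155*43|/(43*17) = 1/731).

155/17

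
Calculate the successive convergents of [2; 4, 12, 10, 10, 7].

Using the convergent recurrence p_i = a_i*p_{i-1} + p_{i-2}, q_i = a_i*q_{i-1} + q_{i-2} with p_{-2}=0, p_{-1}=1, q_{-2}=1, q_{-1}=0:
  i=0: a_0=2, p_0 = 2*1 + 0 = 2, q_0 = 2*0 + 1 = 1.
  i=1: a_1=4, p_1 = 4*2 + 1 = 9, q_1 = 4*1 + 0 = 4.
  i=2: a_2=12, p_2 = 12*9 + 2 = 110, q_2 = 12*4 + 1 = 49.
  i=3: a_3=10, p_3 = 10*110 + 9 = 1109, q_3 = 10*49 + 4 = 494.
  i=4: a_4=10, p_4 = 10*1109 + 110 = 11200, q_4 = 10*494 + 49 = 4989.
  i=5: a_5=7, p_5 = 7*11200 + 1109 = 79509, q_5 = 7*4989 + 494 = 35417.

2/1, 9/4, 110/49, 1109/494, 11200/4989, 79509/35417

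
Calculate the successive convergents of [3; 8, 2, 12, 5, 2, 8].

3/1, 25/8, 53/17, 661/212, 3358/1077, 7377/2366, 62374/20005

Using the convergent recurrence p_i = a_i*p_{i-1} + p_{i-2}, q_i = a_i*q_{i-1} + q_{i-2} with p_{-2}=0, p_{-1}=1, q_{-2}=1, q_{-1}=0:
  i=0: a_0=3, p_0 = 3*1 + 0 = 3, q_0 = 3*0 + 1 = 1.
  i=1: a_1=8, p_1 = 8*3 + 1 = 25, q_1 = 8*1 + 0 = 8.
  i=2: a_2=2, p_2 = 2*25 + 3 = 53, q_2 = 2*8 + 1 = 17.
  i=3: a_3=12, p_3 = 12*53 + 25 = 661, q_3 = 12*17 + 8 = 212.
  i=4: a_4=5, p_4 = 5*661 + 53 = 3358, q_4 = 5*212 + 17 = 1077.
  i=5: a_5=2, p_5 = 2*3358 + 661 = 7377, q_5 = 2*1077 + 212 = 2366.
  i=6: a_6=8, p_6 = 8*7377 + 3358 = 62374, q_6 = 8*2366 + 1077 = 20005.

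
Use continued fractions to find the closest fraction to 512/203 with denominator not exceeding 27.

Expand x = 512/203 as a continued fraction with the Euclidean algorithm:
  512 = 2*203 + 106, so a_0 = 2.
  203 = 1*106 + 97, so a_1 = 1.
  106 = 1*97 + 9, so a_2 = 1.
  97 = 10*9 + 7, so a_3 = 10.
  9 = 1*7 + 2, so a_4 = 1.
  7 = 3*2 + 1, so a_5 = 3.
  2 = 2*1 + 0, so a_6 = 2.
so x = [2; 1, 1, 10, 1, 3, 2].
Convergents (p_i = a_i*p_{i-1} + p_{i-2}, q_i = a_i*q_{i-1} + q_{i-2} with p_{-2}=0, p_{-1}=1, q_{-2}=1, q_{-1}=0), until the denominator exceeds 27:
  i=0: a_0=2, p_0 = 2*1 + 0 = 2, q_0 = 2*0 + 1 = 1.
  i=1: a_1=1, p_1 = 1*2 + 1 = 3, q_1 = 1*1 + 0 = 1.
  i=2: a_2=1, p_2 = 1*3 + 2 = 5, q_2 = 1*1 + 1 = 2.
  i=3: a_3=10, p_3 = 10*5 + 3 = 53, q_3 = 10*2 + 1 = 21.
  i=4: a_4=1, p_4 = 1*53 + 5 = 58, q_4 = 1*21 + 2 = 23.
  i=5: a_5=3, p_5 = 3*58 + 53 = 227, q_5 = 3*23 + 21 = 90.
q_5 = 90 > 27, so the last convergent with denominator <= 27 is p_4/q_4 = 58/23.
The closest fraction with denominator <= 27 is either p_4/q_4 or the intermediate fraction (k*p_4 + p_3)/(k*q_4 + q_3) with the largest k >= 1 whose denominator stays <= 27; these approach x as k grows, and every other convergent or intermediate fraction in range is farther away.
Largest k: floor((27 - q_3)/q_4) = floor((27 - 21)/23) = 0.
Since k = 0, no intermediate fraction beyond p_4/q_4 has denominator <= 27, so the convergent 58/23 is the closest (its error is |512*23 - 58*203|/(203*23) = 2/4669).

58/23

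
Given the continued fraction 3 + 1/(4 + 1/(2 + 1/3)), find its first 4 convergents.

Using the convergent recurrence p_i = a_i*p_{i-1} + p_{i-2}, q_i = a_i*q_{i-1} + q_{i-2} with p_{-2}=0, p_{-1}=1, q_{-2}=1, q_{-1}=0:
  i=0: a_0=3, p_0 = 3*1 + 0 = 3, q_0 = 3*0 + 1 = 1.
  i=1: a_1=4, p_1 = 4*3 + 1 = 13, q_1 = 4*1 + 0 = 4.
  i=2: a_2=2, p_2 = 2*13 + 3 = 29, q_2 = 2*4 + 1 = 9.
  i=3: a_3=3, p_3 = 3*29 + 13 = 100, q_3 = 3*9 + 4 = 31.

3/1, 13/4, 29/9, 100/31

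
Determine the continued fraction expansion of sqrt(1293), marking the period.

[35; (1, 22, 1, 70)]

Write x_i = (sqrt(1293) + m_i)/d_i with (m_0, d_0) = (0, 1). a_0 = floor(sqrt(1293)) = 35, since 35^2 = 1225 <= 1293 < 1296 = 36^2.
Iterate m_{i+1} = d_i*a_i - m_i, d_{i+1} = (1293 - m_{i+1}^2)/d_i, a_{i+1} = floor((a_0 + m_{i+1})/d_{i+1}):
  m_1 = 1*35 - 0 = 35, d_1 = (1293 - 35^2)/1 = 68/1 = 68, a_1 = floor((35 + 35)/68) = 1.
  m_2 = 68*1 - 35 = 33, d_2 = (1293 - 33^2)/68 = 204/68 = 3, a_2 = floor((35 + 33)/3) = 22.
  m_3 = 3*22 - 33 = 33, d_3 = (1293 - 33^2)/3 = 204/3 = 68, a_3 = floor((35 + 33)/68) = 1.
  m_4 = 68*1 - 33 = 35, d_4 = (1293 - 35^2)/68 = 68/68 = 1, a_4 = floor((35 + 35)/1) = 70.
  m_5 = 1*70 - 35 = 35, d_5 = (1293 - 35^2)/1 = 68/1 = 68: (m_5, d_5) = (m_1, d_1) = (35, 68), so from here the quotients repeat a_1, ..., a_4; the period length is 4.
Hence the expansion of sqrt(1293) is a_0 = 35 followed by the repeating block 1, 22, 1, 70 (period 4).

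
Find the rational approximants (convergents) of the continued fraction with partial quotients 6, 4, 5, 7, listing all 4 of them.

Using the convergent recurrence p_i = a_i*p_{i-1} + p_{i-2}, q_i = a_i*q_{i-1} + q_{i-2} with p_{-2}=0, p_{-1}=1, q_{-2}=1, q_{-1}=0:
  i=0: a_0=6, p_0 = 6*1 + 0 = 6, q_0 = 6*0 + 1 = 1.
  i=1: a_1=4, p_1 = 4*6 + 1 = 25, q_1 = 4*1 + 0 = 4.
  i=2: a_2=5, p_2 = 5*25 + 6 = 131, q_2 = 5*4 + 1 = 21.
  i=3: a_3=7, p_3 = 7*131 + 25 = 942, q_3 = 7*21 + 4 = 151.

6/1, 25/4, 131/21, 942/151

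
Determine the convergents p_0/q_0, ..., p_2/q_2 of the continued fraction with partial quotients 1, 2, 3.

1/1, 3/2, 10/7

Using the convergent recurrence p_i = a_i*p_{i-1} + p_{i-2}, q_i = a_i*q_{i-1} + q_{i-2} with p_{-2}=0, p_{-1}=1, q_{-2}=1, q_{-1}=0:
  i=0: a_0=1, p_0 = 1*1 + 0 = 1, q_0 = 1*0 + 1 = 1.
  i=1: a_1=2, p_1 = 2*1 + 1 = 3, q_1 = 2*1 + 0 = 2.
  i=2: a_2=3, p_2 = 3*3 + 1 = 10, q_2 = 3*2 + 1 = 7.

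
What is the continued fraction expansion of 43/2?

[21; 2]

Run the Euclidean algorithm on 43 and 2; the successive quotients are the partial quotients a_0, a_1, ... (each step inverts the fractional part left over by the previous one):
  43 = 21*2 + 1, so a_0 = 21.
  2 = 2*1 + 0, so a_1 = 2.
The remainder reaches 0 after 2 divisions, so the expansion has 2 partial quotients, read off in order.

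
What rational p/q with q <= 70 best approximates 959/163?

353/60

Expand x = 959/163 as a continued fraction with the Euclidean algorithm:
  959 = 5*163 + 144, so a_0 = 5.
  163 = 1*144 + 19, so a_1 = 1.
  144 = 7*19 + 11, so a_2 = 7.
  19 = 1*11 + 8, so a_3 = 1.
  11 = 1*8 + 3, so a_4 = 1.
  8 = 2*3 + 2, so a_5 = 2.
  3 = 1*2 + 1, so a_6 = 1.
  2 = 2*1 + 0, so a_7 = 2.
so x = [5; 1, 7, 1, 1, 2, 1, 2].
Convergents (p_i = a_i*p_{i-1} + p_{i-2}, q_i = a_i*q_{i-1} + q_{i-2} with p_{-2}=0, p_{-1}=1, q_{-2}=1, q_{-1}=0), until the denominator exceeds 70:
  i=0: a_0=5, p_0 = 5*1 + 0 = 5, q_0 = 5*0 + 1 = 1.
  i=1: a_1=1, p_1 = 1*5 + 1 = 6, q_1 = 1*1 + 0 = 1.
  i=2: a_2=7, p_2 = 7*6 + 5 = 47, q_2 = 7*1 + 1 = 8.
  i=3: a_3=1, p_3 = 1*47 + 6 = 53, q_3 = 1*8 + 1 = 9.
  i=4: a_4=1, p_4 = 1*53 + 47 = 100, q_4 = 1*9 + 8 = 17.
  i=5: a_5=2, p_5 = 2*100 + 53 = 253, q_5 = 2*17 + 9 = 43.
  i=6: a_6=1, p_6 = 1*253 + 100 = 353, q_6 = 1*43 + 17 = 60.
  i=7: a_7=2, p_7 = 2*353 + 253 = 959, q_7 = 2*60 + 43 = 163.
q_7 = 163 > 70, so the last convergent with denominator <= 70 is p_6/q_6 = 353/60.
The closest fraction with denominator <= 70 is either p_6/q_6 or the intermediate fraction (k*p_6 + p_5)/(k*q_6 + q_5) with the largest k >= 1 whose denominator stays <= 70; these approach x as k grows, and every other convergent or intermediate fraction in range is farther away.
Largest k: floor((70 - q_5)/q_6) = floor((70 - 43)/60) = 0.
Since k = 0, no intermediate fraction beyond p_6/q_6 has denominator <= 70, so the convergent 353/60 is the closest (its error is |959*60 - 353*163|/(163*60) = 1/9780).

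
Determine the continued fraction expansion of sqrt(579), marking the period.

[24; (16, 48)]

Write x_i = (sqrt(579) + m_i)/d_i with (m_0, d_0) = (0, 1). a_0 = floor(sqrt(579)) = 24, since 24^2 = 576 <= 579 < 625 = 25^2.
Iterate m_{i+1} = d_i*a_i - m_i, d_{i+1} = (579 - m_{i+1}^2)/d_i, a_{i+1} = floor((a_0 + m_{i+1})/d_{i+1}):
  m_1 = 1*24 - 0 = 24, d_1 = (579 - 24^2)/1 = 3/1 = 3, a_1 = floor((24 + 24)/3) = 16.
  m_2 = 3*16 - 24 = 24, d_2 = (579 - 24^2)/3 = 3/3 = 1, a_2 = floor((24 + 24)/1) = 48.
  m_3 = 1*48 - 24 = 24, d_3 = (579 - 24^2)/1 = 3/1 = 3: (m_3, d_3) = (m_1, d_1) = (24, 3), so from here the quotients repeat a_1, a_2; the period length is 2.
Hence the expansion of sqrt(579) is a_0 = 24 followed by the repeating block 16, 48 (period 2).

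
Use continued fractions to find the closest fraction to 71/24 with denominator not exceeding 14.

Expand x = 71/24 as a continued fraction with the Euclidean algorithm:
  71 = 2*24 + 23, so a_0 = 2.
  24 = 1*23 + 1, so a_1 = 1.
  23 = 23*1 + 0, so a_2 = 23.
so x = [2; 1, 23].
Convergents (p_i = a_i*p_{i-1} + p_{i-2}, q_i = a_i*q_{i-1} + q_{i-2} with p_{-2}=0, p_{-1}=1, q_{-2}=1, q_{-1}=0), until the denominator exceeds 14:
  i=0: a_0=2, p_0 = 2*1 + 0 = 2, q_0 = 2*0 + 1 = 1.
  i=1: a_1=1, p_1 = 1*2 + 1 = 3, q_1 = 1*1 + 0 = 1.
  i=2: a_2=23, p_2 = 23*3 + 2 = 71, q_2 = 23*1 + 1 = 24.
q_2 = 24 > 14, so the last convergent with denominator <= 14 is p_1/q_1 = 3/1.
The closest fraction with denominator <= 14 is either p_1/q_1 or the intermediate fraction (k*p_1 + p_0)/(k*q_1 + q_0) with the largest k >= 1 whose denominator stays <= 14; these approach x as k grows, and every other convergent or intermediate fraction in range is farther away.
Largest k: floor((14 - q_0)/q_1) = floor((14 - 1)/1) = 13.
That gives (13*3 + 2)/(13*1 + 1) = 41/14.
Compare the errors: |x - 3/1| = |71*1 - 3*24|/(24*1) = 1/24, and |x - 41/14| = |71*14 - 41*24|/(24*14) = 10/336.
Cross-multiplying, 10*24 = 240 < 336 = 1*336, so 10/336 is smaller: the intermediate fraction 41/14 is closer to x than 3/1.

41/14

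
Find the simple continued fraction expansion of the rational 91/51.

[1; 1, 3, 1, 1, 1, 3]

Run the Euclidean algorithm on 91 and 51; the successive quotients are the partial quotients a_0, a_1, ... (each step inverts the fractional part left over by the previous one):
  91 = 1*51 + 40, so a_0 = 1.
  51 = 1*40 + 11, so a_1 = 1.
  40 = 3*11 + 7, so a_2 = 3.
  11 = 1*7 + 4, so a_3 = 1.
  7 = 1*4 + 3, so a_4 = 1.
  4 = 1*3 + 1, so a_5 = 1.
  3 = 3*1 + 0, so a_6 = 3.
The remainder reaches 0 after 7 divisions, so the expansion has 7 partial quotients, read off in order.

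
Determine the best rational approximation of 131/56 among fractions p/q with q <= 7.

Expand x = 131/56 as a continued fraction with the Euclidean algorithm:
  131 = 2*56 + 19, so a_0 = 2.
  56 = 2*19 + 18, so a_1 = 2.
  19 = 1*18 + 1, so a_2 = 1.
  18 = 18*1 + 0, so a_3 = 18.
so x = [2; 2, 1, 18].
Convergents (p_i = a_i*p_{i-1} + p_{i-2}, q_i = a_i*q_{i-1} + q_{i-2} with p_{-2}=0, p_{-1}=1, q_{-2}=1, q_{-1}=0), until the denominator exceeds 7:
  i=0: a_0=2, p_0 = 2*1 + 0 = 2, q_0 = 2*0 + 1 = 1.
  i=1: a_1=2, p_1 = 2*2 + 1 = 5, q_1 = 2*1 + 0 = 2.
  i=2: a_2=1, p_2 = 1*5 + 2 = 7, q_2 = 1*2 + 1 = 3.
  i=3: a_3=18, p_3 = 18*7 + 5 = 131, q_3 = 18*3 + 2 = 56.
q_3 = 56 > 7, so the last convergent with denominator <= 7 is p_2/q_2 = 7/3.
The closest fraction with denominator <= 7 is either p_2/q_2 or the intermediate fraction (k*p_2 + p_1)/(k*q_2 + q_1) with the largest k >= 1 whose denominator stays <= 7; these approach x as k grows, and every other convergent or intermediate fraction in range is farther away.
Largest k: floor((7 - q_1)/q_2) = floor((7 - 2)/3) = 1.
That gives (1*7 + 5)/(1*3 + 2) = 12/5.
Compare the errors: |x - 7/3| = |131*3 - 7*56|/(56*3) = 1/168, and |x - 12/5| = |131*5 - 12*56|/(56*5) = 17/280.
Cross-multiplying, 1*280 = 280 < 2856 = 17*168, so 1/168 is smaller: the convergent 7/3 is closer to x than 12/5.

7/3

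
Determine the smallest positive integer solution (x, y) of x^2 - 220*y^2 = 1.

First expand sqrt(220) as a continued fraction. With x_i = (sqrt(220) + m_i)/d_i and (m_0, d_0) = (0, 1): a_0 = floor(sqrt(220)) = 14, since 14^2 = 196 <= 220 < 225 = 15^2.
Iterate m_{i+1} = d_i*a_i - m_i, d_{i+1} = (220 - m_{i+1}^2)/d_i, a_{i+1} = floor((a_0 + m_{i+1})/d_{i+1}):
  m_1 = 1*14 - 0 = 14, d_1 = (220 - 14^2)/1 = 24/1 = 24, a_1 = floor((14 + 14)/24) = 1.
  m_2 = 24*1 - 14 = 10, d_2 = (220 - 10^2)/24 = 120/24 = 5, a_2 = floor((14 + 10)/5) = 4.
  m_3 = 5*4 - 10 = 10, d_3 = (220 - 10^2)/5 = 120/5 = 24, a_3 = floor((14 + 10)/24) = 1.
  m_4 = 24*1 - 10 = 14, d_4 = (220 - 14^2)/24 = 24/24 = 1, a_4 = floor((14 + 14)/1) = 28.
  m_5 = 1*28 - 14 = 14, d_5 = (220 - 14^2)/1 = 24/1 = 24: (m_5, d_5) = (m_1, d_1) = (14, 24), so from here the quotients repeat a_1, ..., a_4; the period length is 4.
So sqrt(220) = [14; (1, 4, 1, 28)] with period length k = 4.
k is even, so the fundamental solution of x^2 - 220y^2 = 1 is (p_{k-1}, q_{k-1}) = (p_3, q_3); compute convergents through index 3.
Convergents (p_i = a_i*p_{i-1} + p_{i-2}, q_i = a_i*q_{i-1} + q_{i-2} with p_{-2}=0, p_{-1}=1, q_{-2}=1, q_{-1}=0):
  i=0: a_0=14, p_0 = 14*1 + 0 = 14, q_0 = 14*0 + 1 = 1.
  i=1: a_1=1, p_1 = 1*14 + 1 = 15, q_1 = 1*1 + 0 = 1.
  i=2: a_2=4, p_2 = 4*15 + 14 = 74, q_2 = 4*1 + 1 = 5.
  i=3: a_3=1, p_3 = 1*74 + 15 = 89, q_3 = 1*5 + 1 = 6.
Check: 89^2 - 220*6^2 = 7921 - 7920 = 1, so (x, y) = (89, 6) solves the equation, and by the theorem it is the least positive solution.

(x, y) = (89, 6)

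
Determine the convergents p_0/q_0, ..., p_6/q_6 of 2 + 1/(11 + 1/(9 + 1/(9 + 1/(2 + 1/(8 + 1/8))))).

2/1, 23/11, 209/100, 1904/911, 4017/1922, 34040/16287, 276337/132218

Using the convergent recurrence p_i = a_i*p_{i-1} + p_{i-2}, q_i = a_i*q_{i-1} + q_{i-2} with p_{-2}=0, p_{-1}=1, q_{-2}=1, q_{-1}=0:
  i=0: a_0=2, p_0 = 2*1 + 0 = 2, q_0 = 2*0 + 1 = 1.
  i=1: a_1=11, p_1 = 11*2 + 1 = 23, q_1 = 11*1 + 0 = 11.
  i=2: a_2=9, p_2 = 9*23 + 2 = 209, q_2 = 9*11 + 1 = 100.
  i=3: a_3=9, p_3 = 9*209 + 23 = 1904, q_3 = 9*100 + 11 = 911.
  i=4: a_4=2, p_4 = 2*1904 + 209 = 4017, q_4 = 2*911 + 100 = 1922.
  i=5: a_5=8, p_5 = 8*4017 + 1904 = 34040, q_5 = 8*1922 + 911 = 16287.
  i=6: a_6=8, p_6 = 8*34040 + 4017 = 276337, q_6 = 8*16287 + 1922 = 132218.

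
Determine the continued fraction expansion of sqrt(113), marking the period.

Write x_i = (sqrt(113) + m_i)/d_i with (m_0, d_0) = (0, 1). a_0 = floor(sqrt(113)) = 10, since 10^2 = 100 <= 113 < 121 = 11^2.
Iterate m_{i+1} = d_i*a_i - m_i, d_{i+1} = (113 - m_{i+1}^2)/d_i, a_{i+1} = floor((a_0 + m_{i+1})/d_{i+1}):
  m_1 = 1*10 - 0 = 10, d_1 = (113 - 10^2)/1 = 13/1 = 13, a_1 = floor((10 + 10)/13) = 1.
  m_2 = 13*1 - 10 = 3, d_2 = (113 - 3^2)/13 = 104/13 = 8, a_2 = floor((10 + 3)/8) = 1.
  m_3 = 8*1 - 3 = 5, d_3 = (113 - 5^2)/8 = 88/8 = 11, a_3 = floor((10 + 5)/11) = 1.
  m_4 = 11*1 - 5 = 6, d_4 = (113 - 6^2)/11 = 77/11 = 7, a_4 = floor((10 + 6)/7) = 2.
  m_5 = 7*2 - 6 = 8, d_5 = (113 - 8^2)/7 = 49/7 = 7, a_5 = floor((10 + 8)/7) = 2.
  m_6 = 7*2 - 8 = 6, d_6 = (113 - 6^2)/7 = 77/7 = 11, a_6 = floor((10 + 6)/11) = 1.
  m_7 = 11*1 - 6 = 5, d_7 = (113 - 5^2)/11 = 88/11 = 8, a_7 = floor((10 + 5)/8) = 1.
  m_8 = 8*1 - 5 = 3, d_8 = (113 - 3^2)/8 = 104/8 = 13, a_8 = floor((10 + 3)/13) = 1.
  m_9 = 13*1 - 3 = 10, d_9 = (113 - 10^2)/13 = 13/13 = 1, a_9 = floor((10 + 10)/1) = 20.
  m_10 = 1*20 - 10 = 10, d_10 = (113 - 10^2)/1 = 13/1 = 13: (m_10, d_10) = (m_1, d_1) = (10, 13), so from here the quotients repeat a_1, ..., a_9; the period length is 9.
Hence the expansion of sqrt(113) is a_0 = 10 followed by the repeating block 1, 1, 1, 2, 2, 1, 1, 1, 20 (period 9).

[10; (1, 1, 1, 2, 2, 1, 1, 1, 20)]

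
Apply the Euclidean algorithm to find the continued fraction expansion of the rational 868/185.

Run the Euclidean algorithm on 868 and 185; the successive quotients are the partial quotients a_0, a_1, ... (each step inverts the fractional part left over by the previous one):
  868 = 4*185 + 128, so a_0 = 4.
  185 = 1*128 + 57, so a_1 = 1.
  128 = 2*57 + 14, so a_2 = 2.
  57 = 4*14 + 1, so a_3 = 4.
  14 = 14*1 + 0, so a_4 = 14.
The remainder reaches 0 after 5 divisions, so the expansion has 5 partial quotients, read off in order.

[4; 1, 2, 4, 14]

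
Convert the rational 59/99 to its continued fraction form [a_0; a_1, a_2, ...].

[0; 1, 1, 2, 9, 2]

Run the Euclidean algorithm on 59 and 99; the successive quotients are the partial quotients a_0, a_1, ... (each step inverts the fractional part left over by the previous one):
  59 = 0*99 + 59, so a_0 = 0.
  99 = 1*59 + 40, so a_1 = 1.
  59 = 1*40 + 19, so a_2 = 1.
  40 = 2*19 + 2, so a_3 = 2.
  19 = 9*2 + 1, so a_4 = 9.
  2 = 2*1 + 0, so a_5 = 2.
The remainder reaches 0 after 6 divisions, so the expansion has 6 partial quotients, read off in order.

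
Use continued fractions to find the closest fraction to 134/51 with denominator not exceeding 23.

21/8

Expand x = 134/51 as a continued fraction with the Euclidean algorithm:
  134 = 2*51 + 32, so a_0 = 2.
  51 = 1*32 + 19, so a_1 = 1.
  32 = 1*19 + 13, so a_2 = 1.
  19 = 1*13 + 6, so a_3 = 1.
  13 = 2*6 + 1, so a_4 = 2.
  6 = 6*1 + 0, so a_5 = 6.
so x = [2; 1, 1, 1, 2, 6].
Convergents (p_i = a_i*p_{i-1} + p_{i-2}, q_i = a_i*q_{i-1} + q_{i-2} with p_{-2}=0, p_{-1}=1, q_{-2}=1, q_{-1}=0), until the denominator exceeds 23:
  i=0: a_0=2, p_0 = 2*1 + 0 = 2, q_0 = 2*0 + 1 = 1.
  i=1: a_1=1, p_1 = 1*2 + 1 = 3, q_1 = 1*1 + 0 = 1.
  i=2: a_2=1, p_2 = 1*3 + 2 = 5, q_2 = 1*1 + 1 = 2.
  i=3: a_3=1, p_3 = 1*5 + 3 = 8, q_3 = 1*2 + 1 = 3.
  i=4: a_4=2, p_4 = 2*8 + 5 = 21, q_4 = 2*3 + 2 = 8.
  i=5: a_5=6, p_5 = 6*21 + 8 = 134, q_5 = 6*8 + 3 = 51.
q_5 = 51 > 23, so the last convergent with denominator <= 23 is p_4/q_4 = 21/8.
The closest fraction with denominator <= 23 is either p_4/q_4 or the intermediate fraction (k*p_4 + p_3)/(k*q_4 + q_3) with the largest k >= 1 whose denominator stays <= 23; these approach x as k grows, and every other convergent or intermediate fraction in range is farther away.
Largest k: floor((23 - q_3)/q_4) = floor((23 - 3)/8) = 2.
That gives (2*21 + 8)/(2*8 + 3) = 50/19.
Compare the errors: |x - 21/8| = |134*8 - 21*51|/(51*8) = 1/408, and |x - 50/19| = |134*19 - 50*51|/(51*19) = 4/969.
Cross-multiplying, 1*969 = 969 < 1632 = 4*408, so 1/408 is smaller: the convergent 21/8 is closer to x than 50/19.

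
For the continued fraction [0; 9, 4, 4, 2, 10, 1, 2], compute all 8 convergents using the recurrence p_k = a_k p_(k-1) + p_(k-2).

0/1, 1/9, 4/37, 17/157, 38/351, 397/3667, 435/4018, 1267/11703

Using the convergent recurrence p_i = a_i*p_{i-1} + p_{i-2}, q_i = a_i*q_{i-1} + q_{i-2} with p_{-2}=0, p_{-1}=1, q_{-2}=1, q_{-1}=0:
  i=0: a_0=0, p_0 = 0*1 + 0 = 0, q_0 = 0*0 + 1 = 1.
  i=1: a_1=9, p_1 = 9*0 + 1 = 1, q_1 = 9*1 + 0 = 9.
  i=2: a_2=4, p_2 = 4*1 + 0 = 4, q_2 = 4*9 + 1 = 37.
  i=3: a_3=4, p_3 = 4*4 + 1 = 17, q_3 = 4*37 + 9 = 157.
  i=4: a_4=2, p_4 = 2*17 + 4 = 38, q_4 = 2*157 + 37 = 351.
  i=5: a_5=10, p_5 = 10*38 + 17 = 397, q_5 = 10*351 + 157 = 3667.
  i=6: a_6=1, p_6 = 1*397 + 38 = 435, q_6 = 1*3667 + 351 = 4018.
  i=7: a_7=2, p_7 = 2*435 + 397 = 1267, q_7 = 2*4018 + 3667 = 11703.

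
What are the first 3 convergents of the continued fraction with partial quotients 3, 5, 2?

3/1, 16/5, 35/11

Using the convergent recurrence p_i = a_i*p_{i-1} + p_{i-2}, q_i = a_i*q_{i-1} + q_{i-2} with p_{-2}=0, p_{-1}=1, q_{-2}=1, q_{-1}=0:
  i=0: a_0=3, p_0 = 3*1 + 0 = 3, q_0 = 3*0 + 1 = 1.
  i=1: a_1=5, p_1 = 5*3 + 1 = 16, q_1 = 5*1 + 0 = 5.
  i=2: a_2=2, p_2 = 2*16 + 3 = 35, q_2 = 2*5 + 1 = 11.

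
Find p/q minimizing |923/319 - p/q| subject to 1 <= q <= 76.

Expand x = 923/319 as a continued fraction with the Euclidean algorithm:
  923 = 2*319 + 285, so a_0 = 2.
  319 = 1*285 + 34, so a_1 = 1.
  285 = 8*34 + 13, so a_2 = 8.
  34 = 2*13 + 8, so a_3 = 2.
  13 = 1*8 + 5, so a_4 = 1.
  8 = 1*5 + 3, so a_5 = 1.
  5 = 1*3 + 2, so a_6 = 1.
  3 = 1*2 + 1, so a_7 = 1.
  2 = 2*1 + 0, so a_8 = 2.
so x = [2; 1, 8, 2, 1, 1, 1, 1, 2].
Convergents (p_i = a_i*p_{i-1} + p_{i-2}, q_i = a_i*q_{i-1} + q_{i-2} with p_{-2}=0, p_{-1}=1, q_{-2}=1, q_{-1}=0), until the denominator exceeds 76:
  i=0: a_0=2, p_0 = 2*1 + 0 = 2, q_0 = 2*0 + 1 = 1.
  i=1: a_1=1, p_1 = 1*2 + 1 = 3, q_1 = 1*1 + 0 = 1.
  i=2: a_2=8, p_2 = 8*3 + 2 = 26, q_2 = 8*1 + 1 = 9.
  i=3: a_3=2, p_3 = 2*26 + 3 = 55, q_3 = 2*9 + 1 = 19.
  i=4: a_4=1, p_4 = 1*55 + 26 = 81, q_4 = 1*19 + 9 = 28.
  i=5: a_5=1, p_5 = 1*81 + 55 = 136, q_5 = 1*28 + 19 = 47.
  i=6: a_6=1, p_6 = 1*136 + 81 = 217, q_6 = 1*47 + 28 = 75.
  i=7: a_7=1, p_7 = 1*217 + 136 = 353, q_7 = 1*75 + 47 = 122.
q_7 = 122 > 76, so the last convergent with denominator <= 76 is p_6/q_6 = 217/75.
The closest fraction with denominator <= 76 is either p_6/q_6 or the intermediate fraction (k*p_6 + p_5)/(k*q_6 + q_5) with the largest k >= 1 whose denominator stays <= 76; these approach x as k grows, and every other convergent or intermediate fraction in range is farther away.
Largest k: floor((76 - q_5)/q_6) = floor((76 - 47)/75) = 0.
Since k = 0, no intermediate fraction beyond p_6/q_6 has denominator <= 76, so the convergent 217/75 is the closest (its error is |923*75 - 217*319|/(319*75) = 2/23925).

217/75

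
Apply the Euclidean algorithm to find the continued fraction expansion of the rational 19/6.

Run the Euclidean algorithm on 19 and 6; the successive quotients are the partial quotients a_0, a_1, ... (each step inverts the fractional part left over by the previous one):
  19 = 3*6 + 1, so a_0 = 3.
  6 = 6*1 + 0, so a_1 = 6.
The remainder reaches 0 after 2 divisions, so the expansion has 2 partial quotients, read off in order.

[3; 6]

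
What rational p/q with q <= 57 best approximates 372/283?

Expand x = 372/283 as a continued fraction with the Euclidean algorithm:
  372 = 1*283 + 89, so a_0 = 1.
  283 = 3*89 + 16, so a_1 = 3.
  89 = 5*16 + 9, so a_2 = 5.
  16 = 1*9 + 7, so a_3 = 1.
  9 = 1*7 + 2, so a_4 = 1.
  7 = 3*2 + 1, so a_5 = 3.
  2 = 2*1 + 0, so a_6 = 2.
so x = [1; 3, 5, 1, 1, 3, 2].
Convergents (p_i = a_i*p_{i-1} + p_{i-2}, q_i = a_i*q_{i-1} + q_{i-2} with p_{-2}=0, p_{-1}=1, q_{-2}=1, q_{-1}=0), until the denominator exceeds 57:
  i=0: a_0=1, p_0 = 1*1 + 0 = 1, q_0 = 1*0 + 1 = 1.
  i=1: a_1=3, p_1 = 3*1 + 1 = 4, q_1 = 3*1 + 0 = 3.
  i=2: a_2=5, p_2 = 5*4 + 1 = 21, q_2 = 5*3 + 1 = 16.
  i=3: a_3=1, p_3 = 1*21 + 4 = 25, q_3 = 1*16 + 3 = 19.
  i=4: a_4=1, p_4 = 1*25 + 21 = 46, q_4 = 1*19 + 16 = 35.
  i=5: a_5=3, p_5 = 3*46 + 25 = 163, q_5 = 3*35 + 19 = 124.
q_5 = 124 > 57, so the last convergent with denominator <= 57 is p_4/q_4 = 46/35.
The closest fraction with denominator <= 57 is either p_4/q_4 or the intermediate fraction (k*p_4 + p_3)/(k*q_4 + q_3) with the largest k >= 1 whose denominator stays <= 57; these approach x as k grows, and every other convergent or intermediate fraction in range is farther away.
Largest k: floor((57 - q_3)/q_4) = floor((57 - 19)/35) = 1.
That gives (1*46 + 25)/(1*35 + 19) = 71/54.
Compare the errors: |x - 46/35| = |372*35 - 46*283|/(283*35) = 2/9905, and |x - 71/54| = |372*54 - 71*283|/(283*54) = 5/15282.
Cross-multiplying, 2*15282 = 30564 < 49525 = 5*9905, so 2/9905 is smaller: the convergent 46/35 is closer to x than 71/54.

46/35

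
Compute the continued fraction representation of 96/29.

Run the Euclidean algorithm on 96 and 29; the successive quotients are the partial quotients a_0, a_1, ... (each step inverts the fractional part left over by the previous one):
  96 = 3*29 + 9, so a_0 = 3.
  29 = 3*9 + 2, so a_1 = 3.
  9 = 4*2 + 1, so a_2 = 4.
  2 = 2*1 + 0, so a_3 = 2.
The remainder reaches 0 after 4 divisions, so the expansion has 4 partial quotients, read off in order.

[3; 3, 4, 2]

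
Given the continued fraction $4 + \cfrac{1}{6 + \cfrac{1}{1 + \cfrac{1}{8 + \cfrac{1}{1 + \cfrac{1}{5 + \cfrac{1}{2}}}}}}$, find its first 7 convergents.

4/1, 25/6, 29/7, 257/62, 286/69, 1687/407, 3660/883

Using the convergent recurrence p_i = a_i*p_{i-1} + p_{i-2}, q_i = a_i*q_{i-1} + q_{i-2} with p_{-2}=0, p_{-1}=1, q_{-2}=1, q_{-1}=0:
  i=0: a_0=4, p_0 = 4*1 + 0 = 4, q_0 = 4*0 + 1 = 1.
  i=1: a_1=6, p_1 = 6*4 + 1 = 25, q_1 = 6*1 + 0 = 6.
  i=2: a_2=1, p_2 = 1*25 + 4 = 29, q_2 = 1*6 + 1 = 7.
  i=3: a_3=8, p_3 = 8*29 + 25 = 257, q_3 = 8*7 + 6 = 62.
  i=4: a_4=1, p_4 = 1*257 + 29 = 286, q_4 = 1*62 + 7 = 69.
  i=5: a_5=5, p_5 = 5*286 + 257 = 1687, q_5 = 5*69 + 62 = 407.
  i=6: a_6=2, p_6 = 2*1687 + 286 = 3660, q_6 = 2*407 + 69 = 883.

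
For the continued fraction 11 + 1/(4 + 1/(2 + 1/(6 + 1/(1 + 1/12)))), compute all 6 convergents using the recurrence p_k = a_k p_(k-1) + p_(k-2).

11/1, 45/4, 101/9, 651/58, 752/67, 9675/862

Using the convergent recurrence p_i = a_i*p_{i-1} + p_{i-2}, q_i = a_i*q_{i-1} + q_{i-2} with p_{-2}=0, p_{-1}=1, q_{-2}=1, q_{-1}=0:
  i=0: a_0=11, p_0 = 11*1 + 0 = 11, q_0 = 11*0 + 1 = 1.
  i=1: a_1=4, p_1 = 4*11 + 1 = 45, q_1 = 4*1 + 0 = 4.
  i=2: a_2=2, p_2 = 2*45 + 11 = 101, q_2 = 2*4 + 1 = 9.
  i=3: a_3=6, p_3 = 6*101 + 45 = 651, q_3 = 6*9 + 4 = 58.
  i=4: a_4=1, p_4 = 1*651 + 101 = 752, q_4 = 1*58 + 9 = 67.
  i=5: a_5=12, p_5 = 12*752 + 651 = 9675, q_5 = 12*67 + 58 = 862.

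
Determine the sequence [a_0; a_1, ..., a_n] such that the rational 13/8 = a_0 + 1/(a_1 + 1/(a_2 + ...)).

Run the Euclidean algorithm on 13 and 8; the successive quotients are the partial quotients a_0, a_1, ... (each step inverts the fractional part left over by the previous one):
  13 = 1*8 + 5, so a_0 = 1.
  8 = 1*5 + 3, so a_1 = 1.
  5 = 1*3 + 2, so a_2 = 1.
  3 = 1*2 + 1, so a_3 = 1.
  2 = 2*1 + 0, so a_4 = 2.
The remainder reaches 0 after 5 divisions, so the expansion has 5 partial quotients, read off in order.

[1; 1, 1, 1, 2]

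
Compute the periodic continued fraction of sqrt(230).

[15; (6, 30)]

Write x_i = (sqrt(230) + m_i)/d_i with (m_0, d_0) = (0, 1). a_0 = floor(sqrt(230)) = 15, since 15^2 = 225 <= 230 < 256 = 16^2.
Iterate m_{i+1} = d_i*a_i - m_i, d_{i+1} = (230 - m_{i+1}^2)/d_i, a_{i+1} = floor((a_0 + m_{i+1})/d_{i+1}):
  m_1 = 1*15 - 0 = 15, d_1 = (230 - 15^2)/1 = 5/1 = 5, a_1 = floor((15 + 15)/5) = 6.
  m_2 = 5*6 - 15 = 15, d_2 = (230 - 15^2)/5 = 5/5 = 1, a_2 = floor((15 + 15)/1) = 30.
  m_3 = 1*30 - 15 = 15, d_3 = (230 - 15^2)/1 = 5/1 = 5: (m_3, d_3) = (m_1, d_1) = (15, 5), so from here the quotients repeat a_1, a_2; the period length is 2.
Hence the expansion of sqrt(230) is a_0 = 15 followed by the repeating block 6, 30 (period 2).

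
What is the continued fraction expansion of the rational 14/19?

[0; 1, 2, 1, 4]

Run the Euclidean algorithm on 14 and 19; the successive quotients are the partial quotients a_0, a_1, ... (each step inverts the fractional part left over by the previous one):
  14 = 0*19 + 14, so a_0 = 0.
  19 = 1*14 + 5, so a_1 = 1.
  14 = 2*5 + 4, so a_2 = 2.
  5 = 1*4 + 1, so a_3 = 1.
  4 = 4*1 + 0, so a_4 = 4.
The remainder reaches 0 after 5 divisions, so the expansion has 5 partial quotients, read off in order.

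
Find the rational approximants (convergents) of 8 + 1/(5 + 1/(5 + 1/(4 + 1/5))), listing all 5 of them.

Using the convergent recurrence p_i = a_i*p_{i-1} + p_{i-2}, q_i = a_i*q_{i-1} + q_{i-2} with p_{-2}=0, p_{-1}=1, q_{-2}=1, q_{-1}=0:
  i=0: a_0=8, p_0 = 8*1 + 0 = 8, q_0 = 8*0 + 1 = 1.
  i=1: a_1=5, p_1 = 5*8 + 1 = 41, q_1 = 5*1 + 0 = 5.
  i=2: a_2=5, p_2 = 5*41 + 8 = 213, q_2 = 5*5 + 1 = 26.
  i=3: a_3=4, p_3 = 4*213 + 41 = 893, q_3 = 4*26 + 5 = 109.
  i=4: a_4=5, p_4 = 5*893 + 213 = 4678, q_4 = 5*109 + 26 = 571.

8/1, 41/5, 213/26, 893/109, 4678/571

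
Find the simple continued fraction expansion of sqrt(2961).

Write x_i = (sqrt(2961) + m_i)/d_i with (m_0, d_0) = (0, 1). a_0 = floor(sqrt(2961)) = 54, since 54^2 = 2916 <= 2961 < 3025 = 55^2.
Iterate m_{i+1} = d_i*a_i - m_i, d_{i+1} = (2961 - m_{i+1}^2)/d_i, a_{i+1} = floor((a_0 + m_{i+1})/d_{i+1}):
  m_1 = 1*54 - 0 = 54, d_1 = (2961 - 54^2)/1 = 45/1 = 45, a_1 = floor((54 + 54)/45) = 2.
  m_2 = 45*2 - 54 = 36, d_2 = (2961 - 36^2)/45 = 1665/45 = 37, a_2 = floor((54 + 36)/37) = 2.
  m_3 = 37*2 - 36 = 38, d_3 = (2961 - 38^2)/37 = 1517/37 = 41, a_3 = floor((54 + 38)/41) = 2.
  m_4 = 41*2 - 38 = 44, d_4 = (2961 - 44^2)/41 = 1025/41 = 25, a_4 = floor((54 + 44)/25) = 3.
  m_5 = 25*3 - 44 = 31, d_5 = (2961 - 31^2)/25 = 2000/25 = 80, a_5 = floor((54 + 31)/80) = 1.
  m_6 = 80*1 - 31 = 49, d_6 = (2961 - 49^2)/80 = 560/80 = 7, a_6 = floor((54 + 49)/7) = 14.
  m_7 = 7*14 - 49 = 49, d_7 = (2961 - 49^2)/7 = 560/7 = 80, a_7 = floor((54 + 49)/80) = 1.
  m_8 = 80*1 - 49 = 31, d_8 = (2961 - 31^2)/80 = 2000/80 = 25, a_8 = floor((54 + 31)/25) = 3.
  m_9 = 25*3 - 31 = 44, d_9 = (2961 - 44^2)/25 = 1025/25 = 41, a_9 = floor((54 + 44)/41) = 2.
  m_10 = 41*2 - 44 = 38, d_10 = (2961 - 38^2)/41 = 1517/41 = 37, a_10 = floor((54 + 38)/37) = 2.
  m_11 = 37*2 - 38 = 36, d_11 = (2961 - 36^2)/37 = 1665/37 = 45, a_11 = floor((54 + 36)/45) = 2.
  m_12 = 45*2 - 36 = 54, d_12 = (2961 - 54^2)/45 = 45/45 = 1, a_12 = floor((54 + 54)/1) = 108.
  m_13 = 1*108 - 54 = 54, d_13 = (2961 - 54^2)/1 = 45/1 = 45: (m_13, d_13) = (m_1, d_1) = (54, 45), so from here the quotients repeat a_1, ..., a_12; the period length is 12.
Hence the expansion of sqrt(2961) is a_0 = 54 followed by the repeating block 2, 2, 2, 3, 1, 14, 1, 3, 2, 2, 2, 108 (period 12).

[54; (2, 2, 2, 3, 1, 14, 1, 3, 2, 2, 2, 108)]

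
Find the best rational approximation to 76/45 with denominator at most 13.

Expand x = 76/45 as a continued fraction with the Euclidean algorithm:
  76 = 1*45 + 31, so a_0 = 1.
  45 = 1*31 + 14, so a_1 = 1.
  31 = 2*14 + 3, so a_2 = 2.
  14 = 4*3 + 2, so a_3 = 4.
  3 = 1*2 + 1, so a_4 = 1.
  2 = 2*1 + 0, so a_5 = 2.
so x = [1; 1, 2, 4, 1, 2].
Convergents (p_i = a_i*p_{i-1} + p_{i-2}, q_i = a_i*q_{i-1} + q_{i-2} with p_{-2}=0, p_{-1}=1, q_{-2}=1, q_{-1}=0), until the denominator exceeds 13:
  i=0: a_0=1, p_0 = 1*1 + 0 = 1, q_0 = 1*0 + 1 = 1.
  i=1: a_1=1, p_1 = 1*1 + 1 = 2, q_1 = 1*1 + 0 = 1.
  i=2: a_2=2, p_2 = 2*2 + 1 = 5, q_2 = 2*1 + 1 = 3.
  i=3: a_3=4, p_3 = 4*5 + 2 = 22, q_3 = 4*3 + 1 = 13.
  i=4: a_4=1, p_4 = 1*22 + 5 = 27, q_4 = 1*13 + 3 = 16.
q_4 = 16 > 13, so the last convergent with denominator <= 13 is p_3/q_3 = 22/13.
The closest fraction with denominator <= 13 is either p_3/q_3 or the intermediate fraction (k*p_3 + p_2)/(k*q_3 + q_2) with the largest k >= 1 whose denominator stays <= 13; these approach x as k grows, and every other convergent or intermediate fraction in range is farther away.
Largest k: floor((13 - q_2)/q_3) = floor((13 - 3)/13) = 0.
Since k = 0, no intermediate fraction beyond p_3/q_3 has denominator <= 13, so the convergent 22/13 is the closest (its error is |76*13 - 22*45|/(45*13) = 2/585).

22/13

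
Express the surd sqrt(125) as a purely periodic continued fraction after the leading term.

[11; (5, 1, 1, 5, 22)]

Write x_i = (sqrt(125) + m_i)/d_i with (m_0, d_0) = (0, 1). a_0 = floor(sqrt(125)) = 11, since 11^2 = 121 <= 125 < 144 = 12^2.
Iterate m_{i+1} = d_i*a_i - m_i, d_{i+1} = (125 - m_{i+1}^2)/d_i, a_{i+1} = floor((a_0 + m_{i+1})/d_{i+1}):
  m_1 = 1*11 - 0 = 11, d_1 = (125 - 11^2)/1 = 4/1 = 4, a_1 = floor((11 + 11)/4) = 5.
  m_2 = 4*5 - 11 = 9, d_2 = (125 - 9^2)/4 = 44/4 = 11, a_2 = floor((11 + 9)/11) = 1.
  m_3 = 11*1 - 9 = 2, d_3 = (125 - 2^2)/11 = 121/11 = 11, a_3 = floor((11 + 2)/11) = 1.
  m_4 = 11*1 - 2 = 9, d_4 = (125 - 9^2)/11 = 44/11 = 4, a_4 = floor((11 + 9)/4) = 5.
  m_5 = 4*5 - 9 = 11, d_5 = (125 - 11^2)/4 = 4/4 = 1, a_5 = floor((11 + 11)/1) = 22.
  m_6 = 1*22 - 11 = 11, d_6 = (125 - 11^2)/1 = 4/1 = 4: (m_6, d_6) = (m_1, d_1) = (11, 4), so from here the quotients repeat a_1, ..., a_5; the period length is 5.
Hence the expansion of sqrt(125) is a_0 = 11 followed by the repeating block 5, 1, 1, 5, 22 (period 5).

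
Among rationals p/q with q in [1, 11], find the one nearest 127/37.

24/7

Expand x = 127/37 as a continued fraction with the Euclidean algorithm:
  127 = 3*37 + 16, so a_0 = 3.
  37 = 2*16 + 5, so a_1 = 2.
  16 = 3*5 + 1, so a_2 = 3.
  5 = 5*1 + 0, so a_3 = 5.
so x = [3; 2, 3, 5].
Convergents (p_i = a_i*p_{i-1} + p_{i-2}, q_i = a_i*q_{i-1} + q_{i-2} with p_{-2}=0, p_{-1}=1, q_{-2}=1, q_{-1}=0), until the denominator exceeds 11:
  i=0: a_0=3, p_0 = 3*1 + 0 = 3, q_0 = 3*0 + 1 = 1.
  i=1: a_1=2, p_1 = 2*3 + 1 = 7, q_1 = 2*1 + 0 = 2.
  i=2: a_2=3, p_2 = 3*7 + 3 = 24, q_2 = 3*2 + 1 = 7.
  i=3: a_3=5, p_3 = 5*24 + 7 = 127, q_3 = 5*7 + 2 = 37.
q_3 = 37 > 11, so the last convergent with denominator <= 11 is p_2/q_2 = 24/7.
The closest fraction with denominator <= 11 is either p_2/q_2 or the intermediate fraction (k*p_2 + p_1)/(k*q_2 + q_1) with the largest k >= 1 whose denominator stays <= 11; these approach x as k grows, and every other convergent or intermediate fraction in range is farther away.
Largest k: floor((11 - q_1)/q_2) = floor((11 - 2)/7) = 1.
That gives (1*24 + 7)/(1*7 + 2) = 31/9.
Compare the errors: |x - 24/7| = |127*7 - 24*37|/(37*7) = 1/259, and |x - 31/9| = |127*9 - 31*37|/(37*9) = 4/333.
Cross-multiplying, 1*333 = 333 < 1036 = 4*259, so 1/259 is smaller: the convergent 24/7 is closer to x than 31/9.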